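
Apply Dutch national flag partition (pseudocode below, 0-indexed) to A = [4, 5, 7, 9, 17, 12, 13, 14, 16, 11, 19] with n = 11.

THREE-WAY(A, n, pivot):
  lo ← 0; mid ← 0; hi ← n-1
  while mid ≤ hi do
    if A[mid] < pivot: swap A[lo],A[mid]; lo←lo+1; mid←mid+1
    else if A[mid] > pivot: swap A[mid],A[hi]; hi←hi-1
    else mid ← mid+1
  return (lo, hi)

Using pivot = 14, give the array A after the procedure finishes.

pivot = 14; lo=0, mid=0, hi=10
A[mid]=4<14: swap A[0],A[0]; lo=1,mid=1 → [4, 5, 7, 9, 17, 12, 13, 14, 16, 11, 19]
A[mid]=5<14: swap A[1],A[1]; lo=2,mid=2 → [4, 5, 7, 9, 17, 12, 13, 14, 16, 11, 19]
A[mid]=7<14: swap A[2],A[2]; lo=3,mid=3 → [4, 5, 7, 9, 17, 12, 13, 14, 16, 11, 19]
A[mid]=9<14: swap A[3],A[3]; lo=4,mid=4 → [4, 5, 7, 9, 17, 12, 13, 14, 16, 11, 19]
A[mid]=17>14: swap A[4],A[10]; hi=9 → [4, 5, 7, 9, 19, 12, 13, 14, 16, 11, 17]
A[mid]=19>14: swap A[4],A[9]; hi=8 → [4, 5, 7, 9, 11, 12, 13, 14, 16, 19, 17]
A[mid]=11<14: swap A[4],A[4]; lo=5,mid=5 → [4, 5, 7, 9, 11, 12, 13, 14, 16, 19, 17]
A[mid]=12<14: swap A[5],A[5]; lo=6,mid=6 → [4, 5, 7, 9, 11, 12, 13, 14, 16, 19, 17]
A[mid]=13<14: swap A[6],A[6]; lo=7,mid=7 → [4, 5, 7, 9, 11, 12, 13, 14, 16, 19, 17]
A[mid]=14=14: mid=8
A[mid]=16>14: swap A[8],A[8]; hi=7 → [4, 5, 7, 9, 11, 12, 13, 14, 16, 19, 17]
end: lo=7, hi=7; A = [4, 5, 7, 9, 11, 12, 13, 14, 16, 19, 17]

[4, 5, 7, 9, 11, 12, 13, 14, 16, 19, 17]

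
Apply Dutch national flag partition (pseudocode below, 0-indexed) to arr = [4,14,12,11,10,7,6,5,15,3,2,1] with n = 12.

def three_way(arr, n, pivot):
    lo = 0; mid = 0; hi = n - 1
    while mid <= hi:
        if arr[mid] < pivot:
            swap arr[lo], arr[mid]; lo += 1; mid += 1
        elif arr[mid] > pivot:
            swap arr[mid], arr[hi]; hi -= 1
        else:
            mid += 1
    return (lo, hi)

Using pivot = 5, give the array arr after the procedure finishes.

[4,1,2,3,5,6,7,15,10,11,12,14]

pivot = 5; lo=0, mid=0, hi=11
arr[mid]=4<5: swap arr[0],arr[0]; lo=1,mid=1 → [4,14,12,11,10,7,6,5,15,3,2,1]
arr[mid]=14>5: swap arr[1],arr[11]; hi=10 → [4,1,12,11,10,7,6,5,15,3,2,14]
arr[mid]=1<5: swap arr[1],arr[1]; lo=2,mid=2 → [4,1,12,11,10,7,6,5,15,3,2,14]
arr[mid]=12>5: swap arr[2],arr[10]; hi=9 → [4,1,2,11,10,7,6,5,15,3,12,14]
arr[mid]=2<5: swap arr[2],arr[2]; lo=3,mid=3 → [4,1,2,11,10,7,6,5,15,3,12,14]
arr[mid]=11>5: swap arr[3],arr[9]; hi=8 → [4,1,2,3,10,7,6,5,15,11,12,14]
arr[mid]=3<5: swap arr[3],arr[3]; lo=4,mid=4 → [4,1,2,3,10,7,6,5,15,11,12,14]
arr[mid]=10>5: swap arr[4],arr[8]; hi=7 → [4,1,2,3,15,7,6,5,10,11,12,14]
arr[mid]=15>5: swap arr[4],arr[7]; hi=6 → [4,1,2,3,5,7,6,15,10,11,12,14]
arr[mid]=5=5: mid=5
arr[mid]=7>5: swap arr[5],arr[6]; hi=5 → [4,1,2,3,5,6,7,15,10,11,12,14]
arr[mid]=6>5: swap arr[5],arr[5]; hi=4 → [4,1,2,3,5,6,7,15,10,11,12,14]
end: lo=4, hi=4; arr = [4,1,2,3,5,6,7,15,10,11,12,14]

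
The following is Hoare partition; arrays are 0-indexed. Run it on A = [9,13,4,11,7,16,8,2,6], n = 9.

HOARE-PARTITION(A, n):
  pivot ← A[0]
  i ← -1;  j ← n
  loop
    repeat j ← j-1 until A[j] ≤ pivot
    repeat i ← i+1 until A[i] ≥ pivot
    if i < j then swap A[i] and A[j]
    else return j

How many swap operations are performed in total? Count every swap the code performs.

3

pivot = A[0] = 9; i = -1, j = 9
j→8 (A[8]=6≤9), i→0 (A[0]=9≥9); i<j, swap → [6,13,4,11,7,16,8,2,9]
j→7 (A[7]=2≤9), i→1 (A[1]=13≥9); i<j, swap → [6,2,4,11,7,16,8,13,9]
j→6 (A[6]=8≤9), i→3 (A[3]=11≥9); i<j, swap → [6,2,4,8,7,16,11,13,9]
j→4, i→5; i≥j, return j=4. A = [6,2,4,8,7,16,11,13,9]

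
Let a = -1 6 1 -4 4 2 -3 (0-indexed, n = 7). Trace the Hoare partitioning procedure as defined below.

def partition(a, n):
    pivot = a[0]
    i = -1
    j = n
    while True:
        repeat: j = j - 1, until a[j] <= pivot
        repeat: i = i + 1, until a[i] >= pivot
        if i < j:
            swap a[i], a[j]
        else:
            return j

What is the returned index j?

pivot=-1
j stops at 6 (-3), i stops at 0 (-1); swap ⇒ -3 6 1 -4 4 2 -1
j stops at 3 (-4), i stops at 1 (6); swap ⇒ -3 -4 1 6 4 2 -1
j stops at 1, i stops at 2; i≥j ⇒ return 1. a=-3 -4 1 6 4 2 -1

1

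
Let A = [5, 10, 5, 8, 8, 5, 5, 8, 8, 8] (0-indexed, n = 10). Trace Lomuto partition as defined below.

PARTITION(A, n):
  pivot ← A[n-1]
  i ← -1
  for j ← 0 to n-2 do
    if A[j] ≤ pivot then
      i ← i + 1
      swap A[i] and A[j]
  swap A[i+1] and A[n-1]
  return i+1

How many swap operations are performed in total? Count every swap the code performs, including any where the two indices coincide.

9

pivot = A[9] = 8; i = -1
j=0: A[0]=5 ≤ 8 → i=0, swap A[0],A[0] (no change) → [5, 10, 5, 8, 8, 5, 5, 8, 8, 8]
j=1: A[1]=10 > 8 → no swap
j=2: A[2]=5 ≤ 8 → i=1, swap A[1],A[2] → [5, 5, 10, 8, 8, 5, 5, 8, 8, 8]
j=3: A[3]=8 ≤ 8 → i=2, swap A[2],A[3] → [5, 5, 8, 10, 8, 5, 5, 8, 8, 8]
j=4: A[4]=8 ≤ 8 → i=3, swap A[3],A[4] → [5, 5, 8, 8, 10, 5, 5, 8, 8, 8]
j=5: A[5]=5 ≤ 8 → i=4, swap A[4],A[5] → [5, 5, 8, 8, 5, 10, 5, 8, 8, 8]
j=6: A[6]=5 ≤ 8 → i=5, swap A[5],A[6] → [5, 5, 8, 8, 5, 5, 10, 8, 8, 8]
j=7: A[7]=8 ≤ 8 → i=6, swap A[6],A[7] → [5, 5, 8, 8, 5, 5, 8, 10, 8, 8]
j=8: A[8]=8 ≤ 8 → i=7, swap A[7],A[8] → [5, 5, 8, 8, 5, 5, 8, 8, 10, 8]
final swap A[8],A[9] → [5, 5, 8, 8, 5, 5, 8, 8, 8, 10]; return 8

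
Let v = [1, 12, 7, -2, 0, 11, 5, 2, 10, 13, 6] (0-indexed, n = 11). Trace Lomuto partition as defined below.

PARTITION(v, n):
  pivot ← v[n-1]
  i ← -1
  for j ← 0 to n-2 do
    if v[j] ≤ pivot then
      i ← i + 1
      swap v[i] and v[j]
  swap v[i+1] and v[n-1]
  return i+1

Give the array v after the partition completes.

[1, -2, 0, 5, 2, 6, 12, 7, 10, 13, 11]

pivot = v[10] = 6; i = -1
j=0: v[0]=1 ≤ 6 → i=0, swap v[0],v[0] (no change) → [1, 12, 7, -2, 0, 11, 5, 2, 10, 13, 6]
j=1: v[1]=12 > 6 → no swap
j=2: v[2]=7 > 6 → no swap
j=3: v[3]=-2 ≤ 6 → i=1, swap v[1],v[3] → [1, -2, 7, 12, 0, 11, 5, 2, 10, 13, 6]
j=4: v[4]=0 ≤ 6 → i=2, swap v[2],v[4] → [1, -2, 0, 12, 7, 11, 5, 2, 10, 13, 6]
j=5: v[5]=11 > 6 → no swap
j=6: v[6]=5 ≤ 6 → i=3, swap v[3],v[6] → [1, -2, 0, 5, 7, 11, 12, 2, 10, 13, 6]
j=7: v[7]=2 ≤ 6 → i=4, swap v[4],v[7] → [1, -2, 0, 5, 2, 11, 12, 7, 10, 13, 6]
j=8: v[8]=10 > 6 → no swap
j=9: v[9]=13 > 6 → no swap
final swap v[5],v[10] → [1, -2, 0, 5, 2, 6, 12, 7, 10, 13, 11]; return 5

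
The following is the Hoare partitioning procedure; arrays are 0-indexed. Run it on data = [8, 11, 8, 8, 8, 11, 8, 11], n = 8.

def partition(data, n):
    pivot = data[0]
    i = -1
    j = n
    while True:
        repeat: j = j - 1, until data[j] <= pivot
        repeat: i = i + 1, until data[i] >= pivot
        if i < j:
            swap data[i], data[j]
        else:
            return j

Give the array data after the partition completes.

[8, 8, 8, 8, 11, 11, 8, 11]

pivot=8
j stops at 6 (8), i stops at 0 (8); swap ⇒ [8, 11, 8, 8, 8, 11, 8, 11]
j stops at 4 (8), i stops at 1 (11); swap ⇒ [8, 8, 8, 8, 11, 11, 8, 11]
j stops at 3 (8), i stops at 2 (8); swap ⇒ [8, 8, 8, 8, 11, 11, 8, 11]
j stops at 2, i stops at 3; i≥j ⇒ return 2. data=[8, 8, 8, 8, 11, 11, 8, 11]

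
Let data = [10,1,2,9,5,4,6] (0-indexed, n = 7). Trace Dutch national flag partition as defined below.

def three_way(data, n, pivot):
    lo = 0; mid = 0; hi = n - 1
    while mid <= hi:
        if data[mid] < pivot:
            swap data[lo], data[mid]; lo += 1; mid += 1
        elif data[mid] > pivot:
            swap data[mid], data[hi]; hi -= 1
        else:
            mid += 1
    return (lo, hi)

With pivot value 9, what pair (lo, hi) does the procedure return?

(5, 5)

pivot = 9; lo=0, mid=0, hi=6
data[mid]=10>9: swap data[0],data[6]; hi=5 → [6,1,2,9,5,4,10]
data[mid]=6<9: swap data[0],data[0]; lo=1,mid=1 → [6,1,2,9,5,4,10]
data[mid]=1<9: swap data[1],data[1]; lo=2,mid=2 → [6,1,2,9,5,4,10]
data[mid]=2<9: swap data[2],data[2]; lo=3,mid=3 → [6,1,2,9,5,4,10]
data[mid]=9=9: mid=4
data[mid]=5<9: swap data[3],data[4]; lo=4,mid=5 → [6,1,2,5,9,4,10]
data[mid]=4<9: swap data[4],data[5]; lo=5,mid=6 → [6,1,2,5,4,9,10]
end: lo=5, hi=5; data = [6,1,2,5,4,9,10]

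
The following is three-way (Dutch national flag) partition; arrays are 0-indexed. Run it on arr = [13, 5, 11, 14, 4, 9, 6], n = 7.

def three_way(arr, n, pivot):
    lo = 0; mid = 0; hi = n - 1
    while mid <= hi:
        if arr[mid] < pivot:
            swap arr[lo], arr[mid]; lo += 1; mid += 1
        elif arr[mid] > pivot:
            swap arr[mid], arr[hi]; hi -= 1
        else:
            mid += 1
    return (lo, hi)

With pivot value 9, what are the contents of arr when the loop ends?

pivot = 9; lo=0, mid=0, hi=6
arr[mid]=13>9: swap arr[0],arr[6]; hi=5 → [6, 5, 11, 14, 4, 9, 13]
arr[mid]=6<9: swap arr[0],arr[0]; lo=1,mid=1 → [6, 5, 11, 14, 4, 9, 13]
arr[mid]=5<9: swap arr[1],arr[1]; lo=2,mid=2 → [6, 5, 11, 14, 4, 9, 13]
arr[mid]=11>9: swap arr[2],arr[5]; hi=4 → [6, 5, 9, 14, 4, 11, 13]
arr[mid]=9=9: mid=3
arr[mid]=14>9: swap arr[3],arr[4]; hi=3 → [6, 5, 9, 4, 14, 11, 13]
arr[mid]=4<9: swap arr[2],arr[3]; lo=3,mid=4 → [6, 5, 4, 9, 14, 11, 13]
end: lo=3, hi=3; arr = [6, 5, 4, 9, 14, 11, 13]

[6, 5, 4, 9, 14, 11, 13]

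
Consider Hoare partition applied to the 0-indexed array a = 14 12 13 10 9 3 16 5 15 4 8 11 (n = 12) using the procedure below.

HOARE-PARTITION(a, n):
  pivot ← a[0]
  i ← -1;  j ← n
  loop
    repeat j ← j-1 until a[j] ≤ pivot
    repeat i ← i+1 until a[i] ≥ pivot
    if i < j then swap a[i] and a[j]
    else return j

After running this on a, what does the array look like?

11 12 13 10 9 3 8 5 4 15 16 14

pivot = a[0] = 14; i = -1, j = 12
j→11 (a[11]=11≤14), i→0 (a[0]=14≥14); i<j, swap → 11 12 13 10 9 3 16 5 15 4 8 14
j→10 (a[10]=8≤14), i→6 (a[6]=16≥14); i<j, swap → 11 12 13 10 9 3 8 5 15 4 16 14
j→9 (a[9]=4≤14), i→8 (a[8]=15≥14); i<j, swap → 11 12 13 10 9 3 8 5 4 15 16 14
j→8, i→9; i≥j, return j=8. a = 11 12 13 10 9 3 8 5 4 15 16 14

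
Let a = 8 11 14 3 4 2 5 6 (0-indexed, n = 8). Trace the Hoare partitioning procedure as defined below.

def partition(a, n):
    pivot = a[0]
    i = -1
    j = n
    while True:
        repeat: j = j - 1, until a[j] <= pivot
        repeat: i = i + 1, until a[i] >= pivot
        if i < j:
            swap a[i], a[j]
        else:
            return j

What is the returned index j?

pivot=8
j stops at 7 (6), i stops at 0 (8); swap ⇒ 6 11 14 3 4 2 5 8
j stops at 6 (5), i stops at 1 (11); swap ⇒ 6 5 14 3 4 2 11 8
j stops at 5 (2), i stops at 2 (14); swap ⇒ 6 5 2 3 4 14 11 8
j stops at 4, i stops at 5; i≥j ⇒ return 4. a=6 5 2 3 4 14 11 8

4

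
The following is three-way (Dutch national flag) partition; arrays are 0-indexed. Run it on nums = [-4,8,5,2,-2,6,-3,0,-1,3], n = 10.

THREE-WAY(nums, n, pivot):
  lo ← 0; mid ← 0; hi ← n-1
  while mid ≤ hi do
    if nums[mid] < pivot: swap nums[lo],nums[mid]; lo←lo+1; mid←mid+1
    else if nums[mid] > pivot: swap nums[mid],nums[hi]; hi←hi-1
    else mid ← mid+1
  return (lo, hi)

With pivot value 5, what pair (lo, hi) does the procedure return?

(7, 7)

lo=0 mid=0 hi=9
-4<5: swap(0,0), lo=1 mid=1 ⇒ [-4,8,5,2,-2,6,-3,0,-1,3]
8>5: swap(1,9), hi=8 ⇒ [-4,3,5,2,-2,6,-3,0,-1,8]
3<5: swap(1,1), lo=2 mid=2 ⇒ [-4,3,5,2,-2,6,-3,0,-1,8]
5=5: mid=3
2<5: swap(2,3), lo=3 mid=4 ⇒ [-4,3,2,5,-2,6,-3,0,-1,8]
-2<5: swap(3,4), lo=4 mid=5 ⇒ [-4,3,2,-2,5,6,-3,0,-1,8]
6>5: swap(5,8), hi=7 ⇒ [-4,3,2,-2,5,-1,-3,0,6,8]
-1<5: swap(4,5), lo=5 mid=6 ⇒ [-4,3,2,-2,-1,5,-3,0,6,8]
-3<5: swap(5,6), lo=6 mid=7 ⇒ [-4,3,2,-2,-1,-3,5,0,6,8]
0<5: swap(6,7), lo=7 mid=8 ⇒ [-4,3,2,-2,-1,-3,0,5,6,8]
done. lo=7 hi=7; nums=[-4,3,2,-2,-1,-3,0,5,6,8]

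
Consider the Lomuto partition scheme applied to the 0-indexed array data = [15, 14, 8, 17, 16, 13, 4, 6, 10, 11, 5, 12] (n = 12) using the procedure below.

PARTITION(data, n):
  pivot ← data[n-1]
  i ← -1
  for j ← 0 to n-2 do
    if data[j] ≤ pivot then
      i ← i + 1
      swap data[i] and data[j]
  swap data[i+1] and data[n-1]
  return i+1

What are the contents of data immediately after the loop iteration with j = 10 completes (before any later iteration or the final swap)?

[8, 4, 6, 10, 11, 5, 14, 15, 17, 16, 13, 12]

pivot=12, i=-1
j=0: 15>12, skip
j=1: 14>12, skip
j=2: 8≤12, i=0, swap(0,2) ⇒ [8, 14, 15, 17, 16, 13, 4, 6, 10, 11, 5, 12]
j=3: 17>12, skip
j=4: 16>12, skip
j=5: 13>12, skip
j=6: 4≤12, i=1, swap(1,6) ⇒ [8, 4, 15, 17, 16, 13, 14, 6, 10, 11, 5, 12]
j=7: 6≤12, i=2, swap(2,7) ⇒ [8, 4, 6, 17, 16, 13, 14, 15, 10, 11, 5, 12]
j=8: 10≤12, i=3, swap(3,8) ⇒ [8, 4, 6, 10, 16, 13, 14, 15, 17, 11, 5, 12]
j=9: 11≤12, i=4, swap(4,9) ⇒ [8, 4, 6, 10, 11, 13, 14, 15, 17, 16, 5, 12]
j=10: 5≤12, i=5, swap(5,10) ⇒ [8, 4, 6, 10, 11, 5, 14, 15, 17, 16, 13, 12]
(after j=10) data = [8, 4, 6, 10, 11, 5, 14, 15, 17, 16, 13, 12]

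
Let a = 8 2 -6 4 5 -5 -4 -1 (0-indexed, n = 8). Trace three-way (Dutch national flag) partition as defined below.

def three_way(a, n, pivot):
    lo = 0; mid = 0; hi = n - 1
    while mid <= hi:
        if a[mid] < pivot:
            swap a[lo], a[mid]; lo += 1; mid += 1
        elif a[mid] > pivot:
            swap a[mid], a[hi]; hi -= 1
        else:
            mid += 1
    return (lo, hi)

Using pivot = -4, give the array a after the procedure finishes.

-5 -6 -4 5 4 2 -1 8

pivot = -4; lo=0, mid=0, hi=7
a[mid]=8>-4: swap a[0],a[7]; hi=6 → -1 2 -6 4 5 -5 -4 8
a[mid]=-1>-4: swap a[0],a[6]; hi=5 → -4 2 -6 4 5 -5 -1 8
a[mid]=-4=-4: mid=1
a[mid]=2>-4: swap a[1],a[5]; hi=4 → -4 -5 -6 4 5 2 -1 8
a[mid]=-5<-4: swap a[0],a[1]; lo=1,mid=2 → -5 -4 -6 4 5 2 -1 8
a[mid]=-6<-4: swap a[1],a[2]; lo=2,mid=3 → -5 -6 -4 4 5 2 -1 8
a[mid]=4>-4: swap a[3],a[4]; hi=3 → -5 -6 -4 5 4 2 -1 8
a[mid]=5>-4: swap a[3],a[3]; hi=2 → -5 -6 -4 5 4 2 -1 8
end: lo=2, hi=2; a = -5 -6 -4 5 4 2 -1 8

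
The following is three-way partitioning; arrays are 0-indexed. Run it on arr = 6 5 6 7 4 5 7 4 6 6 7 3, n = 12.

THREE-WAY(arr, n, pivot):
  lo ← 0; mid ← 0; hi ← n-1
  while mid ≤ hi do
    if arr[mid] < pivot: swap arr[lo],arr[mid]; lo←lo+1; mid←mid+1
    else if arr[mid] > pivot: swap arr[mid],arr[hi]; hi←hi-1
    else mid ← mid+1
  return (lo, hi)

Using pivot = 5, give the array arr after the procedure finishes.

pivot = 5; lo=0, mid=0, hi=11
arr[mid]=6>5: swap arr[0],arr[11]; hi=10 → 3 5 6 7 4 5 7 4 6 6 7 6
arr[mid]=3<5: swap arr[0],arr[0]; lo=1,mid=1 → 3 5 6 7 4 5 7 4 6 6 7 6
arr[mid]=5=5: mid=2
arr[mid]=6>5: swap arr[2],arr[10]; hi=9 → 3 5 7 7 4 5 7 4 6 6 6 6
arr[mid]=7>5: swap arr[2],arr[9]; hi=8 → 3 5 6 7 4 5 7 4 6 7 6 6
arr[mid]=6>5: swap arr[2],arr[8]; hi=7 → 3 5 6 7 4 5 7 4 6 7 6 6
arr[mid]=6>5: swap arr[2],arr[7]; hi=6 → 3 5 4 7 4 5 7 6 6 7 6 6
arr[mid]=4<5: swap arr[1],arr[2]; lo=2,mid=3 → 3 4 5 7 4 5 7 6 6 7 6 6
arr[mid]=7>5: swap arr[3],arr[6]; hi=5 → 3 4 5 7 4 5 7 6 6 7 6 6
arr[mid]=7>5: swap arr[3],arr[5]; hi=4 → 3 4 5 5 4 7 7 6 6 7 6 6
arr[mid]=5=5: mid=4
arr[mid]=4<5: swap arr[2],arr[4]; lo=3,mid=5 → 3 4 4 5 5 7 7 6 6 7 6 6
end: lo=3, hi=4; arr = 3 4 4 5 5 7 7 6 6 7 6 6

3 4 4 5 5 7 7 6 6 7 6 6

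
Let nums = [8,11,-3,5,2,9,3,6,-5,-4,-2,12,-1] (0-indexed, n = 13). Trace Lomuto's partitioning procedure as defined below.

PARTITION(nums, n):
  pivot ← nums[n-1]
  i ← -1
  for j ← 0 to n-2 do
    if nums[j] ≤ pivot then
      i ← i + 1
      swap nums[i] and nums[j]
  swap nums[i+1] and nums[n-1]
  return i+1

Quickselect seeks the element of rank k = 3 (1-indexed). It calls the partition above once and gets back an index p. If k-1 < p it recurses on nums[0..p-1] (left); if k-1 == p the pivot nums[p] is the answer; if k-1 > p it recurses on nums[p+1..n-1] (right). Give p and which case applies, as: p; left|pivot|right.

pivot=-1, i=-1
j=0: 8>-1, skip
j=1: 11>-1, skip
j=2: -3≤-1, i=0, swap(0,2) ⇒ [-3,11,8,5,2,9,3,6,-5,-4,-2,12,-1]
j=3: 5>-1, skip
j=4: 2>-1, skip
j=5: 9>-1, skip
j=6: 3>-1, skip
j=7: 6>-1, skip
j=8: -5≤-1, i=1, swap(1,8) ⇒ [-3,-5,8,5,2,9,3,6,11,-4,-2,12,-1]
j=9: -4≤-1, i=2, swap(2,9) ⇒ [-3,-5,-4,5,2,9,3,6,11,8,-2,12,-1]
j=10: -2≤-1, i=3, swap(3,10) ⇒ [-3,-5,-4,-2,2,9,3,6,11,8,5,12,-1]
j=11: 12>-1, skip
swap(4,12) ⇒ [-3,-5,-4,-2,-1,9,3,6,11,8,5,12,2]; return 4
p = 4; k-1 = 2 < 4 ⇒ left

4; left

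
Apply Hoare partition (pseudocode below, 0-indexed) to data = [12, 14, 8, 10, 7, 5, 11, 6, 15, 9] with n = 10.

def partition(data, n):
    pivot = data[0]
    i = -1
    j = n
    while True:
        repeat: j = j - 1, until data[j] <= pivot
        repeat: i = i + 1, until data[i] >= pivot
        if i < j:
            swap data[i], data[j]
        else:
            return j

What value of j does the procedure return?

6

pivot=12
j stops at 9 (9), i stops at 0 (12); swap ⇒ [9, 14, 8, 10, 7, 5, 11, 6, 15, 12]
j stops at 7 (6), i stops at 1 (14); swap ⇒ [9, 6, 8, 10, 7, 5, 11, 14, 15, 12]
j stops at 6, i stops at 7; i≥j ⇒ return 6. data=[9, 6, 8, 10, 7, 5, 11, 14, 15, 12]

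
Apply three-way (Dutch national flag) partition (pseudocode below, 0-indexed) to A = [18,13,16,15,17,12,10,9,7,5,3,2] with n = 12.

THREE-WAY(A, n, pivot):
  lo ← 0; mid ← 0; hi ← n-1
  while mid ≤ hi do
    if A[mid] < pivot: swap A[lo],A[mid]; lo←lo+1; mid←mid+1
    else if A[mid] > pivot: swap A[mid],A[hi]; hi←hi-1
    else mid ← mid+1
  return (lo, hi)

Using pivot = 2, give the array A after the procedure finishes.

[2,16,15,17,12,10,9,7,5,3,13,18]

lo=0 mid=0 hi=11
18>2: swap(0,11), hi=10 ⇒ [2,13,16,15,17,12,10,9,7,5,3,18]
2=2: mid=1
13>2: swap(1,10), hi=9 ⇒ [2,3,16,15,17,12,10,9,7,5,13,18]
3>2: swap(1,9), hi=8 ⇒ [2,5,16,15,17,12,10,9,7,3,13,18]
5>2: swap(1,8), hi=7 ⇒ [2,7,16,15,17,12,10,9,5,3,13,18]
7>2: swap(1,7), hi=6 ⇒ [2,9,16,15,17,12,10,7,5,3,13,18]
9>2: swap(1,6), hi=5 ⇒ [2,10,16,15,17,12,9,7,5,3,13,18]
10>2: swap(1,5), hi=4 ⇒ [2,12,16,15,17,10,9,7,5,3,13,18]
12>2: swap(1,4), hi=3 ⇒ [2,17,16,15,12,10,9,7,5,3,13,18]
17>2: swap(1,3), hi=2 ⇒ [2,15,16,17,12,10,9,7,5,3,13,18]
15>2: swap(1,2), hi=1 ⇒ [2,16,15,17,12,10,9,7,5,3,13,18]
16>2: swap(1,1), hi=0 ⇒ [2,16,15,17,12,10,9,7,5,3,13,18]
done. lo=0 hi=0; A=[2,16,15,17,12,10,9,7,5,3,13,18]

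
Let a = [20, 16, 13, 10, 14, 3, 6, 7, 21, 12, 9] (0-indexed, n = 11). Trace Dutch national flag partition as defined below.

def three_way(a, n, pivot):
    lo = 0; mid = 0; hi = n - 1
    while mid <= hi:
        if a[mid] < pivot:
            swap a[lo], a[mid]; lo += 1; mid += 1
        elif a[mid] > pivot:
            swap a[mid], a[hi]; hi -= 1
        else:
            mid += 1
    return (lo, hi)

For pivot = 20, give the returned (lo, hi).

lo=0 mid=0 hi=10
20=20: mid=1
16<20: swap(0,1), lo=1 mid=2 ⇒ [16, 20, 13, 10, 14, 3, 6, 7, 21, 12, 9]
13<20: swap(1,2), lo=2 mid=3 ⇒ [16, 13, 20, 10, 14, 3, 6, 7, 21, 12, 9]
10<20: swap(2,3), lo=3 mid=4 ⇒ [16, 13, 10, 20, 14, 3, 6, 7, 21, 12, 9]
14<20: swap(3,4), lo=4 mid=5 ⇒ [16, 13, 10, 14, 20, 3, 6, 7, 21, 12, 9]
3<20: swap(4,5), lo=5 mid=6 ⇒ [16, 13, 10, 14, 3, 20, 6, 7, 21, 12, 9]
6<20: swap(5,6), lo=6 mid=7 ⇒ [16, 13, 10, 14, 3, 6, 20, 7, 21, 12, 9]
7<20: swap(6,7), lo=7 mid=8 ⇒ [16, 13, 10, 14, 3, 6, 7, 20, 21, 12, 9]
21>20: swap(8,10), hi=9 ⇒ [16, 13, 10, 14, 3, 6, 7, 20, 9, 12, 21]
9<20: swap(7,8), lo=8 mid=9 ⇒ [16, 13, 10, 14, 3, 6, 7, 9, 20, 12, 21]
12<20: swap(8,9), lo=9 mid=10 ⇒ [16, 13, 10, 14, 3, 6, 7, 9, 12, 20, 21]
done. lo=9 hi=9; a=[16, 13, 10, 14, 3, 6, 7, 9, 12, 20, 21]

(9, 9)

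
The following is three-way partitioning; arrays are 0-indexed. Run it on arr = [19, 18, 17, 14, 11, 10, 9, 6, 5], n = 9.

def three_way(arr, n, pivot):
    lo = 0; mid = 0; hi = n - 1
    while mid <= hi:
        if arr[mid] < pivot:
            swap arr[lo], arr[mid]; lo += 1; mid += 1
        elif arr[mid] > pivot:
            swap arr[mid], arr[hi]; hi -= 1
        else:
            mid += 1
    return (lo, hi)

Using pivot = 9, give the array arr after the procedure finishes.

lo=0 mid=0 hi=8
19>9: swap(0,8), hi=7 ⇒ [5, 18, 17, 14, 11, 10, 9, 6, 19]
5<9: swap(0,0), lo=1 mid=1 ⇒ [5, 18, 17, 14, 11, 10, 9, 6, 19]
18>9: swap(1,7), hi=6 ⇒ [5, 6, 17, 14, 11, 10, 9, 18, 19]
6<9: swap(1,1), lo=2 mid=2 ⇒ [5, 6, 17, 14, 11, 10, 9, 18, 19]
17>9: swap(2,6), hi=5 ⇒ [5, 6, 9, 14, 11, 10, 17, 18, 19]
9=9: mid=3
14>9: swap(3,5), hi=4 ⇒ [5, 6, 9, 10, 11, 14, 17, 18, 19]
10>9: swap(3,4), hi=3 ⇒ [5, 6, 9, 11, 10, 14, 17, 18, 19]
11>9: swap(3,3), hi=2 ⇒ [5, 6, 9, 11, 10, 14, 17, 18, 19]
done. lo=2 hi=2; arr=[5, 6, 9, 11, 10, 14, 17, 18, 19]

[5, 6, 9, 11, 10, 14, 17, 18, 19]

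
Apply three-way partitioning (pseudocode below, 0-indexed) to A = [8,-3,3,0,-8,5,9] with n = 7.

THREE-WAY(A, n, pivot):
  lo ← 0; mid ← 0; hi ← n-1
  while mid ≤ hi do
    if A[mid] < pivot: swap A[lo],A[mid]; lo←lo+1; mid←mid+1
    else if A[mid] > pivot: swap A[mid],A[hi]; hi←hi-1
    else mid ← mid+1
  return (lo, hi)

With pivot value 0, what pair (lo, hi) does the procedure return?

(2, 2)

pivot = 0; lo=0, mid=0, hi=6
A[mid]=8>0: swap A[0],A[6]; hi=5 → [9,-3,3,0,-8,5,8]
A[mid]=9>0: swap A[0],A[5]; hi=4 → [5,-3,3,0,-8,9,8]
A[mid]=5>0: swap A[0],A[4]; hi=3 → [-8,-3,3,0,5,9,8]
A[mid]=-8<0: swap A[0],A[0]; lo=1,mid=1 → [-8,-3,3,0,5,9,8]
A[mid]=-3<0: swap A[1],A[1]; lo=2,mid=2 → [-8,-3,3,0,5,9,8]
A[mid]=3>0: swap A[2],A[3]; hi=2 → [-8,-3,0,3,5,9,8]
A[mid]=0=0: mid=3
end: lo=2, hi=2; A = [-8,-3,0,3,5,9,8]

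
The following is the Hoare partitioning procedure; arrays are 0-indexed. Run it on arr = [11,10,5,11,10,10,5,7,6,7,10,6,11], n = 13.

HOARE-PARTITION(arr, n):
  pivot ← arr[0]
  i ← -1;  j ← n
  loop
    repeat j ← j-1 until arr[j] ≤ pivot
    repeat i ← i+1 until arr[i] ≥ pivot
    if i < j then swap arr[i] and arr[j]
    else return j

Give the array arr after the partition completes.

pivot=11
j stops at 12 (11), i stops at 0 (11); swap ⇒ [11,10,5,11,10,10,5,7,6,7,10,6,11]
j stops at 11 (6), i stops at 3 (11); swap ⇒ [11,10,5,6,10,10,5,7,6,7,10,11,11]
j stops at 10, i stops at 11; i≥j ⇒ return 10. arr=[11,10,5,6,10,10,5,7,6,7,10,11,11]

[11,10,5,6,10,10,5,7,6,7,10,11,11]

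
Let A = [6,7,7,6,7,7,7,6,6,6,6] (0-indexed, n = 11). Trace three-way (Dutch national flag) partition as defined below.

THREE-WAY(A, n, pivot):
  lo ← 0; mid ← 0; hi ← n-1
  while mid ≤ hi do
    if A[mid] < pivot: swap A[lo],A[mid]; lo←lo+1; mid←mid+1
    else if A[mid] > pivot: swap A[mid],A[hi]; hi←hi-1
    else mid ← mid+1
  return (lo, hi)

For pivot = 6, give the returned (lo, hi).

(0, 5)

pivot = 6; lo=0, mid=0, hi=10
A[mid]=6=6: mid=1
A[mid]=7>6: swap A[1],A[10]; hi=9 → [6,6,7,6,7,7,7,6,6,6,7]
A[mid]=6=6: mid=2
A[mid]=7>6: swap A[2],A[9]; hi=8 → [6,6,6,6,7,7,7,6,6,7,7]
A[mid]=6=6: mid=3
A[mid]=6=6: mid=4
A[mid]=7>6: swap A[4],A[8]; hi=7 → [6,6,6,6,6,7,7,6,7,7,7]
A[mid]=6=6: mid=5
A[mid]=7>6: swap A[5],A[7]; hi=6 → [6,6,6,6,6,6,7,7,7,7,7]
A[mid]=6=6: mid=6
A[mid]=7>6: swap A[6],A[6]; hi=5 → [6,6,6,6,6,6,7,7,7,7,7]
end: lo=0, hi=5; A = [6,6,6,6,6,6,7,7,7,7,7]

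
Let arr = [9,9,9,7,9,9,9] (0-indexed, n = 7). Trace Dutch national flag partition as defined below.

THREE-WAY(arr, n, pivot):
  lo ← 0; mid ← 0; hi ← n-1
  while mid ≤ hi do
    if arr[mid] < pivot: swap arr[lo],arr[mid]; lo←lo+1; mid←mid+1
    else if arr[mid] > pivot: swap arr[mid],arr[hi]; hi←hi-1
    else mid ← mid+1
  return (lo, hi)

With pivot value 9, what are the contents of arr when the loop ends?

pivot = 9; lo=0, mid=0, hi=6
arr[mid]=9=9: mid=1
arr[mid]=9=9: mid=2
arr[mid]=9=9: mid=3
arr[mid]=7<9: swap arr[0],arr[3]; lo=1,mid=4 → [7,9,9,9,9,9,9]
arr[mid]=9=9: mid=5
arr[mid]=9=9: mid=6
arr[mid]=9=9: mid=7
end: lo=1, hi=6; arr = [7,9,9,9,9,9,9]

[7,9,9,9,9,9,9]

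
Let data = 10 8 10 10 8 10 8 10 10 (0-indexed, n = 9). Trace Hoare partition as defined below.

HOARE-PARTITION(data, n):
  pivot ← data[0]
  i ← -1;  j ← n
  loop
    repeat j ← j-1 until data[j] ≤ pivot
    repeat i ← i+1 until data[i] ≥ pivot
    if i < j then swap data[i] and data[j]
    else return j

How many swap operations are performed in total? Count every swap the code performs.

pivot = data[0] = 10; i = -1, j = 9
j→8 (data[8]=10≤10), i→0 (data[0]=10≥10); i<j, swap → 10 8 10 10 8 10 8 10 10
j→7 (data[7]=10≤10), i→2 (data[2]=10≥10); i<j, swap → 10 8 10 10 8 10 8 10 10
j→6 (data[6]=8≤10), i→3 (data[3]=10≥10); i<j, swap → 10 8 10 8 8 10 10 10 10
j→5, i→5; i≥j, return j=5. data = 10 8 10 8 8 10 10 10 10

3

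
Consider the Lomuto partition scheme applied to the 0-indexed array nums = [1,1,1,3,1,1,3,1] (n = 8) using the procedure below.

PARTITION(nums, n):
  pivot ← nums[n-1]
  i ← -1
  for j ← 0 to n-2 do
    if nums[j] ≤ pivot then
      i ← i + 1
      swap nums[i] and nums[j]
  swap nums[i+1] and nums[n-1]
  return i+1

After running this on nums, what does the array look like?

[1,1,1,1,1,1,3,3]

pivot=1, i=-1
j=0: 1≤1, i=0, swap(0,0) ⇒ [1,1,1,3,1,1,3,1]
j=1: 1≤1, i=1, swap(1,1) ⇒ [1,1,1,3,1,1,3,1]
j=2: 1≤1, i=2, swap(2,2) ⇒ [1,1,1,3,1,1,3,1]
j=3: 3>1, skip
j=4: 1≤1, i=3, swap(3,4) ⇒ [1,1,1,1,3,1,3,1]
j=5: 1≤1, i=4, swap(4,5) ⇒ [1,1,1,1,1,3,3,1]
j=6: 3>1, skip
swap(5,7) ⇒ [1,1,1,1,1,1,3,3]; return 5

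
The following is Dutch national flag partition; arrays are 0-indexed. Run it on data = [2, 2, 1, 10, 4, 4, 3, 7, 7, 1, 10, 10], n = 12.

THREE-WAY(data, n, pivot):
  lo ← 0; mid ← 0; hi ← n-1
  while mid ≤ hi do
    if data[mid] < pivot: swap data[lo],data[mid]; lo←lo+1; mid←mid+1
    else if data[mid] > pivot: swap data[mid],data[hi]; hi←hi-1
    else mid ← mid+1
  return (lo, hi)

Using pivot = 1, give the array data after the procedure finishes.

[1, 1, 10, 4, 4, 3, 7, 7, 2, 10, 10, 2]

lo=0 mid=0 hi=11
2>1: swap(0,11), hi=10 ⇒ [10, 2, 1, 10, 4, 4, 3, 7, 7, 1, 10, 2]
10>1: swap(0,10), hi=9 ⇒ [10, 2, 1, 10, 4, 4, 3, 7, 7, 1, 10, 2]
10>1: swap(0,9), hi=8 ⇒ [1, 2, 1, 10, 4, 4, 3, 7, 7, 10, 10, 2]
1=1: mid=1
2>1: swap(1,8), hi=7 ⇒ [1, 7, 1, 10, 4, 4, 3, 7, 2, 10, 10, 2]
7>1: swap(1,7), hi=6 ⇒ [1, 7, 1, 10, 4, 4, 3, 7, 2, 10, 10, 2]
7>1: swap(1,6), hi=5 ⇒ [1, 3, 1, 10, 4, 4, 7, 7, 2, 10, 10, 2]
3>1: swap(1,5), hi=4 ⇒ [1, 4, 1, 10, 4, 3, 7, 7, 2, 10, 10, 2]
4>1: swap(1,4), hi=3 ⇒ [1, 4, 1, 10, 4, 3, 7, 7, 2, 10, 10, 2]
4>1: swap(1,3), hi=2 ⇒ [1, 10, 1, 4, 4, 3, 7, 7, 2, 10, 10, 2]
10>1: swap(1,2), hi=1 ⇒ [1, 1, 10, 4, 4, 3, 7, 7, 2, 10, 10, 2]
1=1: mid=2
done. lo=0 hi=1; data=[1, 1, 10, 4, 4, 3, 7, 7, 2, 10, 10, 2]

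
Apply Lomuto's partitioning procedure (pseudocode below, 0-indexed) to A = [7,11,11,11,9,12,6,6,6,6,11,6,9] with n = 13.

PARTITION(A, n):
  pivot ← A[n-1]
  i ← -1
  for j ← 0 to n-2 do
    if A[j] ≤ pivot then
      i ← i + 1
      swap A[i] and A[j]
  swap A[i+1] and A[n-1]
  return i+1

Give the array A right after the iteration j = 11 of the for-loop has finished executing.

pivot = A[12] = 9; i = -1
j=0: A[0]=7 ≤ 9 → i=0, swap A[0],A[0] (no change) → [7,11,11,11,9,12,6,6,6,6,11,6,9]
j=1: A[1]=11 > 9 → no swap
j=2: A[2]=11 > 9 → no swap
j=3: A[3]=11 > 9 → no swap
j=4: A[4]=9 ≤ 9 → i=1, swap A[1],A[4] → [7,9,11,11,11,12,6,6,6,6,11,6,9]
j=5: A[5]=12 > 9 → no swap
j=6: A[6]=6 ≤ 9 → i=2, swap A[2],A[6] → [7,9,6,11,11,12,11,6,6,6,11,6,9]
j=7: A[7]=6 ≤ 9 → i=3, swap A[3],A[7] → [7,9,6,6,11,12,11,11,6,6,11,6,9]
j=8: A[8]=6 ≤ 9 → i=4, swap A[4],A[8] → [7,9,6,6,6,12,11,11,11,6,11,6,9]
j=9: A[9]=6 ≤ 9 → i=5, swap A[5],A[9] → [7,9,6,6,6,6,11,11,11,12,11,6,9]
j=10: A[10]=11 > 9 → no swap
j=11: A[11]=6 ≤ 9 → i=6, swap A[6],A[11] → [7,9,6,6,6,6,6,11,11,12,11,11,9]
(after j=11) A = [7,9,6,6,6,6,6,11,11,12,11,11,9]

[7,9,6,6,6,6,6,11,11,12,11,11,9]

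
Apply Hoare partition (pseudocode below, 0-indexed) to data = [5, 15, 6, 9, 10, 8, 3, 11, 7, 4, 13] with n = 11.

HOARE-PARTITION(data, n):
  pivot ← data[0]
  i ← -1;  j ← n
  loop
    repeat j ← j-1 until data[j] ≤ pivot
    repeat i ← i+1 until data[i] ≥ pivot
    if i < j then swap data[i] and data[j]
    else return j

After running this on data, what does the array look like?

[4, 3, 6, 9, 10, 8, 15, 11, 7, 5, 13]

pivot = data[0] = 5; i = -1, j = 11
j→9 (data[9]=4≤5), i→0 (data[0]=5≥5); i<j, swap → [4, 15, 6, 9, 10, 8, 3, 11, 7, 5, 13]
j→6 (data[6]=3≤5), i→1 (data[1]=15≥5); i<j, swap → [4, 3, 6, 9, 10, 8, 15, 11, 7, 5, 13]
j→1, i→2; i≥j, return j=1. data = [4, 3, 6, 9, 10, 8, 15, 11, 7, 5, 13]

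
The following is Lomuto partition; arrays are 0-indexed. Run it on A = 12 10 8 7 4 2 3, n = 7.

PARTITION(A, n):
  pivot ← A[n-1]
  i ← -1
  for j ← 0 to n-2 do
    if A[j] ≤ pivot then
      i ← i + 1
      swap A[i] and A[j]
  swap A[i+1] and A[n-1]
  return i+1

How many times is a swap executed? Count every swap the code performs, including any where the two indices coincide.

2

pivot=3, i=-1
j=0: 12>3, skip
j=1: 10>3, skip
j=2: 8>3, skip
j=3: 7>3, skip
j=4: 4>3, skip
j=5: 2≤3, i=0, swap(0,5) ⇒ 2 10 8 7 4 12 3
swap(1,6) ⇒ 2 3 8 7 4 12 10; return 1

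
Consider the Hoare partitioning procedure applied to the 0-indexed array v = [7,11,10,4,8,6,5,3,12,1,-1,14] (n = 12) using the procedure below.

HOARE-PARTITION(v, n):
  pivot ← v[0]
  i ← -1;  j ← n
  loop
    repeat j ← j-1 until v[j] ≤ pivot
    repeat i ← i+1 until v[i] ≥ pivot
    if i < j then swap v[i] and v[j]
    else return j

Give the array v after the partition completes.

[-1,1,3,4,5,6,8,10,12,11,7,14]

pivot=7
j stops at 10 (-1), i stops at 0 (7); swap ⇒ [-1,11,10,4,8,6,5,3,12,1,7,14]
j stops at 9 (1), i stops at 1 (11); swap ⇒ [-1,1,10,4,8,6,5,3,12,11,7,14]
j stops at 7 (3), i stops at 2 (10); swap ⇒ [-1,1,3,4,8,6,5,10,12,11,7,14]
j stops at 6 (5), i stops at 4 (8); swap ⇒ [-1,1,3,4,5,6,8,10,12,11,7,14]
j stops at 5, i stops at 6; i≥j ⇒ return 5. v=[-1,1,3,4,5,6,8,10,12,11,7,14]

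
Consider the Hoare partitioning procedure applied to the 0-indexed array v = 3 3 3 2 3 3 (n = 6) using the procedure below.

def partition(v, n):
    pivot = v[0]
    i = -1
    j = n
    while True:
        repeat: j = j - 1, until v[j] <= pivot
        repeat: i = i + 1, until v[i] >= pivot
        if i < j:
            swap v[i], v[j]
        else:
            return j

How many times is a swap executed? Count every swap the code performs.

3

pivot=3
j stops at 5 (3), i stops at 0 (3); swap ⇒ 3 3 3 2 3 3
j stops at 4 (3), i stops at 1 (3); swap ⇒ 3 3 3 2 3 3
j stops at 3 (2), i stops at 2 (3); swap ⇒ 3 3 2 3 3 3
j stops at 2, i stops at 3; i≥j ⇒ return 2. v=3 3 2 3 3 3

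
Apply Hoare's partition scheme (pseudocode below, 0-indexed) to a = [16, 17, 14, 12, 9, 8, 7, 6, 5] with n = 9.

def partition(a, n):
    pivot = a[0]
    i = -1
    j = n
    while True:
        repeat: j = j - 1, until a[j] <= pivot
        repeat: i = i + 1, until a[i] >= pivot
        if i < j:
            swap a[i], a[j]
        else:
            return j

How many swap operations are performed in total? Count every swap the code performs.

2

pivot=16
j stops at 8 (5), i stops at 0 (16); swap ⇒ [5, 17, 14, 12, 9, 8, 7, 6, 16]
j stops at 7 (6), i stops at 1 (17); swap ⇒ [5, 6, 14, 12, 9, 8, 7, 17, 16]
j stops at 6, i stops at 7; i≥j ⇒ return 6. a=[5, 6, 14, 12, 9, 8, 7, 17, 16]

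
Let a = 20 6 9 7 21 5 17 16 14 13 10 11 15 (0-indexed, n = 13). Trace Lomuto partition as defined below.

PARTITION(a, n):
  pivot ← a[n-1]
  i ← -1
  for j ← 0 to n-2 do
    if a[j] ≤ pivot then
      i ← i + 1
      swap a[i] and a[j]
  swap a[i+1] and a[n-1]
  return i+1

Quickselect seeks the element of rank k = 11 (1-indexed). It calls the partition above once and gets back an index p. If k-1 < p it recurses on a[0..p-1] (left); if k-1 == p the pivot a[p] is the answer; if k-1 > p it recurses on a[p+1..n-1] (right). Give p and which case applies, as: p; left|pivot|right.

pivot=15, i=-1
j=0: 20>15, skip
j=1: 6≤15, i=0, swap(0,1) ⇒ 6 20 9 7 21 5 17 16 14 13 10 11 15
j=2: 9≤15, i=1, swap(1,2) ⇒ 6 9 20 7 21 5 17 16 14 13 10 11 15
j=3: 7≤15, i=2, swap(2,3) ⇒ 6 9 7 20 21 5 17 16 14 13 10 11 15
j=4: 21>15, skip
j=5: 5≤15, i=3, swap(3,5) ⇒ 6 9 7 5 21 20 17 16 14 13 10 11 15
j=6: 17>15, skip
j=7: 16>15, skip
j=8: 14≤15, i=4, swap(4,8) ⇒ 6 9 7 5 14 20 17 16 21 13 10 11 15
j=9: 13≤15, i=5, swap(5,9) ⇒ 6 9 7 5 14 13 17 16 21 20 10 11 15
j=10: 10≤15, i=6, swap(6,10) ⇒ 6 9 7 5 14 13 10 16 21 20 17 11 15
j=11: 11≤15, i=7, swap(7,11) ⇒ 6 9 7 5 14 13 10 11 21 20 17 16 15
swap(8,12) ⇒ 6 9 7 5 14 13 10 11 15 20 17 16 21; return 8
p = 8; k-1 = 10 > 8 ⇒ right

8; right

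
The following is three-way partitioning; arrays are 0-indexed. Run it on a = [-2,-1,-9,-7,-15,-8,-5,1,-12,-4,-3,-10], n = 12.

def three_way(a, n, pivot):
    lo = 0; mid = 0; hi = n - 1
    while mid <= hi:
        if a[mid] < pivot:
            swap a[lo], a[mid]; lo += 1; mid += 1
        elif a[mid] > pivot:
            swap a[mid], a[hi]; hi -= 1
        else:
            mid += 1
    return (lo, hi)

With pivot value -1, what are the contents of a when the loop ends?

[-2,-9,-7,-15,-8,-5,-10,-12,-4,-3,-1,1]

lo=0 mid=0 hi=11
-2<-1: swap(0,0), lo=1 mid=1 ⇒ [-2,-1,-9,-7,-15,-8,-5,1,-12,-4,-3,-10]
-1=-1: mid=2
-9<-1: swap(1,2), lo=2 mid=3 ⇒ [-2,-9,-1,-7,-15,-8,-5,1,-12,-4,-3,-10]
-7<-1: swap(2,3), lo=3 mid=4 ⇒ [-2,-9,-7,-1,-15,-8,-5,1,-12,-4,-3,-10]
-15<-1: swap(3,4), lo=4 mid=5 ⇒ [-2,-9,-7,-15,-1,-8,-5,1,-12,-4,-3,-10]
-8<-1: swap(4,5), lo=5 mid=6 ⇒ [-2,-9,-7,-15,-8,-1,-5,1,-12,-4,-3,-10]
-5<-1: swap(5,6), lo=6 mid=7 ⇒ [-2,-9,-7,-15,-8,-5,-1,1,-12,-4,-3,-10]
1>-1: swap(7,11), hi=10 ⇒ [-2,-9,-7,-15,-8,-5,-1,-10,-12,-4,-3,1]
-10<-1: swap(6,7), lo=7 mid=8 ⇒ [-2,-9,-7,-15,-8,-5,-10,-1,-12,-4,-3,1]
-12<-1: swap(7,8), lo=8 mid=9 ⇒ [-2,-9,-7,-15,-8,-5,-10,-12,-1,-4,-3,1]
-4<-1: swap(8,9), lo=9 mid=10 ⇒ [-2,-9,-7,-15,-8,-5,-10,-12,-4,-1,-3,1]
-3<-1: swap(9,10), lo=10 mid=11 ⇒ [-2,-9,-7,-15,-8,-5,-10,-12,-4,-3,-1,1]
done. lo=10 hi=10; a=[-2,-9,-7,-15,-8,-5,-10,-12,-4,-3,-1,1]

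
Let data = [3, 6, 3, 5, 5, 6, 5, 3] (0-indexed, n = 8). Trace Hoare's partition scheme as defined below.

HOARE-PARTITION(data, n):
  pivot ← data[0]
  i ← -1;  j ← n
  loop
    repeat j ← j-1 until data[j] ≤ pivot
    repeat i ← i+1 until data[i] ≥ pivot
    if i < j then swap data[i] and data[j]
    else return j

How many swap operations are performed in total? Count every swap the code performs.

2

pivot = data[0] = 3; i = -1, j = 8
j→7 (data[7]=3≤3), i→0 (data[0]=3≥3); i<j, swap → [3, 6, 3, 5, 5, 6, 5, 3]
j→2 (data[2]=3≤3), i→1 (data[1]=6≥3); i<j, swap → [3, 3, 6, 5, 5, 6, 5, 3]
j→1, i→2; i≥j, return j=1. data = [3, 3, 6, 5, 5, 6, 5, 3]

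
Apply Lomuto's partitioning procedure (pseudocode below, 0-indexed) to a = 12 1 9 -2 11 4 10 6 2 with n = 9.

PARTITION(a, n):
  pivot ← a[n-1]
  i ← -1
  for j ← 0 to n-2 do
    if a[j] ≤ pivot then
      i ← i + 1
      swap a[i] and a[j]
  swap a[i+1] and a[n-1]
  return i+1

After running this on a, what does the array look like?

pivot = a[8] = 2; i = -1
j=0: a[0]=12 > 2 → no swap
j=1: a[1]=1 ≤ 2 → i=0, swap a[0],a[1] → 1 12 9 -2 11 4 10 6 2
j=2: a[2]=9 > 2 → no swap
j=3: a[3]=-2 ≤ 2 → i=1, swap a[1],a[3] → 1 -2 9 12 11 4 10 6 2
j=4: a[4]=11 > 2 → no swap
j=5: a[5]=4 > 2 → no swap
j=6: a[6]=10 > 2 → no swap
j=7: a[7]=6 > 2 → no swap
final swap a[2],a[8] → 1 -2 2 12 11 4 10 6 9; return 2

1 -2 2 12 11 4 10 6 9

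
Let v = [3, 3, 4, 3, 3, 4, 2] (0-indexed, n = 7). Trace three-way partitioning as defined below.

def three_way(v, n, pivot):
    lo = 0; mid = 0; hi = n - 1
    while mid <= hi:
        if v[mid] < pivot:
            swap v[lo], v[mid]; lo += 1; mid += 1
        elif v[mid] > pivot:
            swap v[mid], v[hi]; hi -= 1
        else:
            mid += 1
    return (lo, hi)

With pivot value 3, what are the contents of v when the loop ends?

lo=0 mid=0 hi=6
3=3: mid=1
3=3: mid=2
4>3: swap(2,6), hi=5 ⇒ [3, 3, 2, 3, 3, 4, 4]
2<3: swap(0,2), lo=1 mid=3 ⇒ [2, 3, 3, 3, 3, 4, 4]
3=3: mid=4
3=3: mid=5
4>3: swap(5,5), hi=4 ⇒ [2, 3, 3, 3, 3, 4, 4]
done. lo=1 hi=4; v=[2, 3, 3, 3, 3, 4, 4]

[2, 3, 3, 3, 3, 4, 4]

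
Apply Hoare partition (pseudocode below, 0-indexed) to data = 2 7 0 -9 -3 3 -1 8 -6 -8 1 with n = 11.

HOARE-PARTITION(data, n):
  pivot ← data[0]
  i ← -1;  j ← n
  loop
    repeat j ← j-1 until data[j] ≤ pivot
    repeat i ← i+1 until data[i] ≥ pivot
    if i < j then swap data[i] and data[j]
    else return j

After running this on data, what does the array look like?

1 -8 0 -9 -3 -6 -1 8 3 7 2

pivot = data[0] = 2; i = -1, j = 11
j→10 (data[10]=1≤2), i→0 (data[0]=2≥2); i<j, swap → 1 7 0 -9 -3 3 -1 8 -6 -8 2
j→9 (data[9]=-8≤2), i→1 (data[1]=7≥2); i<j, swap → 1 -8 0 -9 -3 3 -1 8 -6 7 2
j→8 (data[8]=-6≤2), i→5 (data[5]=3≥2); i<j, swap → 1 -8 0 -9 -3 -6 -1 8 3 7 2
j→6, i→7; i≥j, return j=6. data = 1 -8 0 -9 -3 -6 -1 8 3 7 2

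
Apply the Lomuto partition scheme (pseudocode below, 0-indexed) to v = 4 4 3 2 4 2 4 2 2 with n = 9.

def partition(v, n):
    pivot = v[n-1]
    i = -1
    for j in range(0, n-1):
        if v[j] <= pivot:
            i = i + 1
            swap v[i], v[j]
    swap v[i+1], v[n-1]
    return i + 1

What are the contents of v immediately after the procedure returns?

pivot = v[8] = 2; i = -1
j=0: v[0]=4 > 2 → no swap
j=1: v[1]=4 > 2 → no swap
j=2: v[2]=3 > 2 → no swap
j=3: v[3]=2 ≤ 2 → i=0, swap v[0],v[3] → 2 4 3 4 4 2 4 2 2
j=4: v[4]=4 > 2 → no swap
j=5: v[5]=2 ≤ 2 → i=1, swap v[1],v[5] → 2 2 3 4 4 4 4 2 2
j=6: v[6]=4 > 2 → no swap
j=7: v[7]=2 ≤ 2 → i=2, swap v[2],v[7] → 2 2 2 4 4 4 4 3 2
final swap v[3],v[8] → 2 2 2 2 4 4 4 3 4; return 3

2 2 2 2 4 4 4 3 4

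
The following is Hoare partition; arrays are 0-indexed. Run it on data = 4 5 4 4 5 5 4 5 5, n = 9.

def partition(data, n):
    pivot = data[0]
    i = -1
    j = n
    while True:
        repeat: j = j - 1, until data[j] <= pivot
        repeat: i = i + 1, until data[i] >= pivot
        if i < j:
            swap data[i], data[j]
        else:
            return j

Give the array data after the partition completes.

4 4 4 5 5 5 4 5 5

pivot=4
j stops at 6 (4), i stops at 0 (4); swap ⇒ 4 5 4 4 5 5 4 5 5
j stops at 3 (4), i stops at 1 (5); swap ⇒ 4 4 4 5 5 5 4 5 5
j stops at 2, i stops at 2; i≥j ⇒ return 2. data=4 4 4 5 5 5 4 5 5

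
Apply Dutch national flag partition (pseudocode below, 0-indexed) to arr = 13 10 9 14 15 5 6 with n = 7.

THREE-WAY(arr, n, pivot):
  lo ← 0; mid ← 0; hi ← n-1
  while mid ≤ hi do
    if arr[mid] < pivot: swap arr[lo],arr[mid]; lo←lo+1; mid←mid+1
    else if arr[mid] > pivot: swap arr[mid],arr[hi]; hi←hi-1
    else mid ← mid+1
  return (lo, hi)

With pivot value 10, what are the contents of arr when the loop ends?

pivot = 10; lo=0, mid=0, hi=6
arr[mid]=13>10: swap arr[0],arr[6]; hi=5 → 6 10 9 14 15 5 13
arr[mid]=6<10: swap arr[0],arr[0]; lo=1,mid=1 → 6 10 9 14 15 5 13
arr[mid]=10=10: mid=2
arr[mid]=9<10: swap arr[1],arr[2]; lo=2,mid=3 → 6 9 10 14 15 5 13
arr[mid]=14>10: swap arr[3],arr[5]; hi=4 → 6 9 10 5 15 14 13
arr[mid]=5<10: swap arr[2],arr[3]; lo=3,mid=4 → 6 9 5 10 15 14 13
arr[mid]=15>10: swap arr[4],arr[4]; hi=3 → 6 9 5 10 15 14 13
end: lo=3, hi=3; arr = 6 9 5 10 15 14 13

6 9 5 10 15 14 13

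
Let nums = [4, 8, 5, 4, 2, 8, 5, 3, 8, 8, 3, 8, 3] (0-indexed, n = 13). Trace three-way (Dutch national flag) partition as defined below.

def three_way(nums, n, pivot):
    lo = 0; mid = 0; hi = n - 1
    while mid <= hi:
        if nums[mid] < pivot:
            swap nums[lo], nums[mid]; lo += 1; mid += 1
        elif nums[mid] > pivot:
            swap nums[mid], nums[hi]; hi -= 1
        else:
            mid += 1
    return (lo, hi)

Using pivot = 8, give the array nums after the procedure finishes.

[4, 5, 4, 2, 5, 3, 3, 3, 8, 8, 8, 8, 8]

lo=0 mid=0 hi=12
4<8: swap(0,0), lo=1 mid=1 ⇒ [4, 8, 5, 4, 2, 8, 5, 3, 8, 8, 3, 8, 3]
8=8: mid=2
5<8: swap(1,2), lo=2 mid=3 ⇒ [4, 5, 8, 4, 2, 8, 5, 3, 8, 8, 3, 8, 3]
4<8: swap(2,3), lo=3 mid=4 ⇒ [4, 5, 4, 8, 2, 8, 5, 3, 8, 8, 3, 8, 3]
2<8: swap(3,4), lo=4 mid=5 ⇒ [4, 5, 4, 2, 8, 8, 5, 3, 8, 8, 3, 8, 3]
8=8: mid=6
5<8: swap(4,6), lo=5 mid=7 ⇒ [4, 5, 4, 2, 5, 8, 8, 3, 8, 8, 3, 8, 3]
3<8: swap(5,7), lo=6 mid=8 ⇒ [4, 5, 4, 2, 5, 3, 8, 8, 8, 8, 3, 8, 3]
8=8: mid=9
8=8: mid=10
3<8: swap(6,10), lo=7 mid=11 ⇒ [4, 5, 4, 2, 5, 3, 3, 8, 8, 8, 8, 8, 3]
8=8: mid=12
3<8: swap(7,12), lo=8 mid=13 ⇒ [4, 5, 4, 2, 5, 3, 3, 3, 8, 8, 8, 8, 8]
done. lo=8 hi=12; nums=[4, 5, 4, 2, 5, 3, 3, 3, 8, 8, 8, 8, 8]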